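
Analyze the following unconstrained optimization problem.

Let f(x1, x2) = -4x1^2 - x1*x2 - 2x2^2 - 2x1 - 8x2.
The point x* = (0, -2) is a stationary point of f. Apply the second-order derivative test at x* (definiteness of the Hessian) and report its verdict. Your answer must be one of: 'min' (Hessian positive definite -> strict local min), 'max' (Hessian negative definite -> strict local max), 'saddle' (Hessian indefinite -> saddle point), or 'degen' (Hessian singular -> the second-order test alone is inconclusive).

Compute the Hessian H = grad^2 f:
  H = [[-8, -1], [-1, -4]]
Verify stationarity: grad f(x*) = H x* + g = (0, 0).
Eigenvalues of H: -8.2361, -3.7639.
Both eigenvalues < 0, so H is negative definite -> x* is a strict local max.

max


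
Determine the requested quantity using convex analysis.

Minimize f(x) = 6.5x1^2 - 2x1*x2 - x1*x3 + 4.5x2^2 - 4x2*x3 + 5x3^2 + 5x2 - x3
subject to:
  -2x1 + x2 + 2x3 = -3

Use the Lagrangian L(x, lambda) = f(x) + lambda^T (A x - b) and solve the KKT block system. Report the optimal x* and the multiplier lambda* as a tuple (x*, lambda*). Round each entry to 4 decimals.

Form the Lagrangian:
  L(x, lambda) = (1/2) x^T Q x + c^T x + lambda^T (A x - b)
Stationarity (grad_x L = 0): Q x + c + A^T lambda = 0.
Primal feasibility: A x = b.

This gives the KKT block system:
  [ Q   A^T ] [ x     ]   [-c ]
  [ A    0  ] [ lambda ] = [ b ]

Solving the linear system:
  x*      = (0.1173, -1.1463, -0.8095)
  lambda* = (2.3136)
  f(x*)   = 1.0093

x* = (0.1173, -1.1463, -0.8095), lambda* = (2.3136)


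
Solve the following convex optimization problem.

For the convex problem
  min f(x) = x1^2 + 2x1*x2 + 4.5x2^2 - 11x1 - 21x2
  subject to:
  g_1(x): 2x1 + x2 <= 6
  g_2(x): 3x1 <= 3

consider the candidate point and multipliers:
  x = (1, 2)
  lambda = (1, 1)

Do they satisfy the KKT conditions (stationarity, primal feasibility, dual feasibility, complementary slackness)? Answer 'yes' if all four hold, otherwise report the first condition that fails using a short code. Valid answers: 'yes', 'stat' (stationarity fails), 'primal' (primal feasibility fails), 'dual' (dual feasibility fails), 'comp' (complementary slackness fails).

Gradient of f: grad f(x) = Q x + c = (-5, -1)
Constraint values g_i(x) = a_i^T x - b_i:
  g_1((1, 2)) = -2
  g_2((1, 2)) = 0
Stationarity residual: grad f(x) + sum_i lambda_i a_i = (0, 0)
  -> stationarity OK
Primal feasibility (all g_i <= 0): OK
Dual feasibility (all lambda_i >= 0): OK
Complementary slackness (lambda_i * g_i(x) = 0 for all i): FAILS

Verdict: the first failing condition is complementary_slackness -> comp.

comp


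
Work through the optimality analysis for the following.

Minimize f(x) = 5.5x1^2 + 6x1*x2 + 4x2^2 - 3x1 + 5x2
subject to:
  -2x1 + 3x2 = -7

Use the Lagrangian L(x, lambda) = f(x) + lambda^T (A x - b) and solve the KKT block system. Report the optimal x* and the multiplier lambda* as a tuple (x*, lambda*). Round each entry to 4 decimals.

Form the Lagrangian:
  L(x, lambda) = (1/2) x^T Q x + c^T x + lambda^T (A x - b)
Stationarity (grad_x L = 0): Q x + c + A^T lambda = 0.
Primal feasibility: A x = b.

This gives the KKT block system:
  [ Q   A^T ] [ x     ]   [-c ]
  [ A    0  ] [ lambda ] = [ b ]

Solving the linear system:
  x*      = (1.1576, -1.5616)
  lambda* = (0.1823)
  f(x*)   = -5.0025

x* = (1.1576, -1.5616), lambda* = (0.1823)


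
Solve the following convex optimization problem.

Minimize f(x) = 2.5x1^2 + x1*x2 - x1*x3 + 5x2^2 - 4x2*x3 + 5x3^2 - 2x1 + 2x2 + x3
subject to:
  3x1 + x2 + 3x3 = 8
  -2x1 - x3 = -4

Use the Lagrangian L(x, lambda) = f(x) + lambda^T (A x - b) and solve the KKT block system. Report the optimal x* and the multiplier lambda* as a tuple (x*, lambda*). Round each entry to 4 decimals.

Form the Lagrangian:
  L(x, lambda) = (1/2) x^T Q x + c^T x + lambda^T (A x - b)
Stationarity (grad_x L = 0): Q x + c + A^T lambda = 0.
Primal feasibility: A x = b.

This gives the KKT block system:
  [ Q   A^T ] [ x     ]   [-c ]
  [ A    0  ] [ lambda ] = [ b ]

Solving the linear system:
  x*      = (1.4819, 0.4456, 1.0363)
  lambda* = (-3.7927, -3.2798)
  f(x*)   = 8.0933

x* = (1.4819, 0.4456, 1.0363), lambda* = (-3.7927, -3.2798)


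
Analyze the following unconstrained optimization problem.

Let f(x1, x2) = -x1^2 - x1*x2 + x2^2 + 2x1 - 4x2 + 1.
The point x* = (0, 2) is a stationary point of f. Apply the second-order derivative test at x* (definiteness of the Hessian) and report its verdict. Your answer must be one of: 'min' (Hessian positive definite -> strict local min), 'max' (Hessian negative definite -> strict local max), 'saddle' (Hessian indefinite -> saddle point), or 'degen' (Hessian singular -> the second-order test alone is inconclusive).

Compute the Hessian H = grad^2 f:
  H = [[-2, -1], [-1, 2]]
Verify stationarity: grad f(x*) = H x* + g = (0, 0).
Eigenvalues of H: -2.2361, 2.2361.
Eigenvalues have mixed signs, so H is indefinite -> x* is a saddle point.

saddle


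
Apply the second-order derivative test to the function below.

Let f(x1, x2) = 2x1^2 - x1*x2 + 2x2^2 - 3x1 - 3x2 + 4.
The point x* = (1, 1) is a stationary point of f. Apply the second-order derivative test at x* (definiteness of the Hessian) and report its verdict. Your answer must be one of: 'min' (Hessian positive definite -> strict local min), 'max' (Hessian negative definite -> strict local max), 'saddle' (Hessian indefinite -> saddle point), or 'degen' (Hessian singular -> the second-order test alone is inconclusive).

Compute the Hessian H = grad^2 f:
  H = [[4, -1], [-1, 4]]
Verify stationarity: grad f(x*) = H x* + g = (0, 0).
Eigenvalues of H: 3, 5.
Both eigenvalues > 0, so H is positive definite -> x* is a strict local min.

min


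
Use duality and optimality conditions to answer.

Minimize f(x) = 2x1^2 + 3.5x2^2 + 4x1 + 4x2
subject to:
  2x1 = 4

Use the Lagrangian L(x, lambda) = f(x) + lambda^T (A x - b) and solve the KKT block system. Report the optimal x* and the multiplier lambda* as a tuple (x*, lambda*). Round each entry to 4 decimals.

Form the Lagrangian:
  L(x, lambda) = (1/2) x^T Q x + c^T x + lambda^T (A x - b)
Stationarity (grad_x L = 0): Q x + c + A^T lambda = 0.
Primal feasibility: A x = b.

This gives the KKT block system:
  [ Q   A^T ] [ x     ]   [-c ]
  [ A    0  ] [ lambda ] = [ b ]

Solving the linear system:
  x*      = (2, -0.5714)
  lambda* = (-6)
  f(x*)   = 14.8571

x* = (2, -0.5714), lambda* = (-6)


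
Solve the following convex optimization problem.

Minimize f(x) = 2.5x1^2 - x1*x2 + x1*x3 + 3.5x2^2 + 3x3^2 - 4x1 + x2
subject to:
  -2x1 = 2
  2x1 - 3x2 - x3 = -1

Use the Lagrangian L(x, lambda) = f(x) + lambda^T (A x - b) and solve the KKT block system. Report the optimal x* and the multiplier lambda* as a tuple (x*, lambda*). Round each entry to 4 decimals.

Form the Lagrangian:
  L(x, lambda) = (1/2) x^T Q x + c^T x + lambda^T (A x - b)
Stationarity (grad_x L = 0): Q x + c + A^T lambda = 0.
Primal feasibility: A x = b.

This gives the KKT block system:
  [ Q   A^T ] [ x     ]   [-c ]
  [ A    0  ] [ lambda ] = [ b ]

Solving the linear system:
  x*      = (-1, -0.377, 0.1311)
  lambda* = (-4.459, -0.2131)
  f(x*)   = 6.1639

x* = (-1, -0.377, 0.1311), lambda* = (-4.459, -0.2131)


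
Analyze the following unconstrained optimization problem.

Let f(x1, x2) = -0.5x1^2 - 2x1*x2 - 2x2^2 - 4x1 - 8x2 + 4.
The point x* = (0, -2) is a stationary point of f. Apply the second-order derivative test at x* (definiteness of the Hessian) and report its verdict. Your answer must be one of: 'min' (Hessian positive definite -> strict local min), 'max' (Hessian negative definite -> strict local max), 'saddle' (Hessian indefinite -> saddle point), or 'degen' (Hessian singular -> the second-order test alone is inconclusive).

Compute the Hessian H = grad^2 f:
  H = [[-1, -2], [-2, -4]]
Verify stationarity: grad f(x*) = H x* + g = (0, 0).
Eigenvalues of H: -5, 0.
H has a zero eigenvalue (singular; negative semidefinite but not definite), so H is neither positive definite, negative definite, nor indefinite. The second-order test alone is inconclusive -> degen.
(Indeed, f is constant along the null direction of H through x*, so x* is not a strict local extremum.)

degen


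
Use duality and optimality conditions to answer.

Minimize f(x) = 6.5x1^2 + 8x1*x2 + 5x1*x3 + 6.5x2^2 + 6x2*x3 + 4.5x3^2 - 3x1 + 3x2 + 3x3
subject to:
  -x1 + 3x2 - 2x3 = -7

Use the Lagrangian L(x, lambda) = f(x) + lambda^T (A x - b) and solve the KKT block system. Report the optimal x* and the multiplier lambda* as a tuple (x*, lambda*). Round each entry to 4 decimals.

Form the Lagrangian:
  L(x, lambda) = (1/2) x^T Q x + c^T x + lambda^T (A x - b)
Stationarity (grad_x L = 0): Q x + c + A^T lambda = 0.
Primal feasibility: A x = b.

This gives the KKT block system:
  [ Q   A^T ] [ x     ]   [-c ]
  [ A    0  ] [ lambda ] = [ b ]

Solving the linear system:
  x*      = (1.1712, -1.6094, 0.5003)
  lambda* = (1.8507)
  f(x*)   = 3.0569

x* = (1.1712, -1.6094, 0.5003), lambda* = (1.8507)


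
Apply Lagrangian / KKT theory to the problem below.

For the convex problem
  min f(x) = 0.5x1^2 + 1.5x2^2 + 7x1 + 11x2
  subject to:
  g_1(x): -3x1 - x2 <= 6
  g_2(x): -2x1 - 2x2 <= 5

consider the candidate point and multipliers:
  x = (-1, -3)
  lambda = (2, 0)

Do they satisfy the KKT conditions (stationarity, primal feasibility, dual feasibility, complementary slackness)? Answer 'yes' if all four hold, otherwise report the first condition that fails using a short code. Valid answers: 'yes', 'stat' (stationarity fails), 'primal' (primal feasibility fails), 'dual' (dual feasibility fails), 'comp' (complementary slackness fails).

Gradient of f: grad f(x) = Q x + c = (6, 2)
Constraint values g_i(x) = a_i^T x - b_i:
  g_1((-1, -3)) = 0
  g_2((-1, -3)) = 3
Stationarity residual: grad f(x) + sum_i lambda_i a_i = (0, 0)
  -> stationarity OK
Primal feasibility (all g_i <= 0): FAILS
Dual feasibility (all lambda_i >= 0): OK
Complementary slackness (lambda_i * g_i(x) = 0 for all i): OK

Verdict: the first failing condition is primal_feasibility -> primal.

primal


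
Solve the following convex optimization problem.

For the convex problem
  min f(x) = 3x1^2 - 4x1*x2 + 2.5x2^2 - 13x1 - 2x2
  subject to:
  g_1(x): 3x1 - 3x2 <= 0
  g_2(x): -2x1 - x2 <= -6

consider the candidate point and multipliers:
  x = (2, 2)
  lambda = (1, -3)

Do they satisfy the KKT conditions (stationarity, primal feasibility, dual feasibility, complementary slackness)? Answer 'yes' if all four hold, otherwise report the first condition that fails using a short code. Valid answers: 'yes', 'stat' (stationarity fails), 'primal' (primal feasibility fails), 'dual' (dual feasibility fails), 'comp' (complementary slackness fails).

Gradient of f: grad f(x) = Q x + c = (-9, 0)
Constraint values g_i(x) = a_i^T x - b_i:
  g_1((2, 2)) = 0
  g_2((2, 2)) = 0
Stationarity residual: grad f(x) + sum_i lambda_i a_i = (0, 0)
  -> stationarity OK
Primal feasibility (all g_i <= 0): OK
Dual feasibility (all lambda_i >= 0): FAILS
Complementary slackness (lambda_i * g_i(x) = 0 for all i): OK

Verdict: the first failing condition is dual_feasibility -> dual.

dual


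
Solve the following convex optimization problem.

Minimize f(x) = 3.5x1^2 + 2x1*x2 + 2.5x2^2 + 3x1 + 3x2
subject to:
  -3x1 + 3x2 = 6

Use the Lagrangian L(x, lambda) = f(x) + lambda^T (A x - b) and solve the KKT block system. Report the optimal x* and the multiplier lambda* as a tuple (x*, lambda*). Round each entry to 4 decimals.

Form the Lagrangian:
  L(x, lambda) = (1/2) x^T Q x + c^T x + lambda^T (A x - b)
Stationarity (grad_x L = 0): Q x + c + A^T lambda = 0.
Primal feasibility: A x = b.

This gives the KKT block system:
  [ Q   A^T ] [ x     ]   [-c ]
  [ A    0  ] [ lambda ] = [ b ]

Solving the linear system:
  x*      = (-1.25, 0.75)
  lambda* = (-1.4167)
  f(x*)   = 3.5

x* = (-1.25, 0.75), lambda* = (-1.4167)


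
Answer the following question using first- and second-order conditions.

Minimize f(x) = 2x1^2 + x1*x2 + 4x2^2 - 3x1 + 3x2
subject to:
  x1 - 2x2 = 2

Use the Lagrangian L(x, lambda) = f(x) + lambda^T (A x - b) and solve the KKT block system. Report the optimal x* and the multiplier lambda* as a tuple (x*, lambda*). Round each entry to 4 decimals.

Form the Lagrangian:
  L(x, lambda) = (1/2) x^T Q x + c^T x + lambda^T (A x - b)
Stationarity (grad_x L = 0): Q x + c + A^T lambda = 0.
Primal feasibility: A x = b.

This gives the KKT block system:
  [ Q   A^T ] [ x     ]   [-c ]
  [ A    0  ] [ lambda ] = [ b ]

Solving the linear system:
  x*      = (0.9286, -0.5357)
  lambda* = (-0.1786)
  f(x*)   = -2.0179

x* = (0.9286, -0.5357), lambda* = (-0.1786)


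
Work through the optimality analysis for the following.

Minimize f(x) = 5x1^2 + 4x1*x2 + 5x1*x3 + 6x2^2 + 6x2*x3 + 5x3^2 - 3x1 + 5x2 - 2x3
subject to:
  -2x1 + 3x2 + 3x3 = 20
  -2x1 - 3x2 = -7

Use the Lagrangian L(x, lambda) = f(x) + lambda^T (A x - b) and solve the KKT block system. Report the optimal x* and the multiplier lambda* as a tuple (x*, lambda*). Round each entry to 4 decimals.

Form the Lagrangian:
  L(x, lambda) = (1/2) x^T Q x + c^T x + lambda^T (A x - b)
Stationarity (grad_x L = 0): Q x + c + A^T lambda = 0.
Primal feasibility: A x = b.

This gives the KKT block system:
  [ Q   A^T ] [ x     ]   [-c ]
  [ A    0  ] [ lambda ] = [ b ]

Solving the linear system:
  x*      = (-2.0511, 3.7007, 1.5985)
  lambda* = (-8.6448, 8.2871)
  f(x*)   = 126.1825

x* = (-2.0511, 3.7007, 1.5985), lambda* = (-8.6448, 8.2871)


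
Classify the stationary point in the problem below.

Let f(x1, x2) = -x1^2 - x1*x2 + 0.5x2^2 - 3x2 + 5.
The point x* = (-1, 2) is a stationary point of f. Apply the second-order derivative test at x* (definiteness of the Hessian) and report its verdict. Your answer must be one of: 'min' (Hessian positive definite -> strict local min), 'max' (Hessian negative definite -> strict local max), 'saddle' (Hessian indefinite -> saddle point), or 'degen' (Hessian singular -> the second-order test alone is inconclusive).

Compute the Hessian H = grad^2 f:
  H = [[-2, -1], [-1, 1]]
Verify stationarity: grad f(x*) = H x* + g = (0, 0).
Eigenvalues of H: -2.3028, 1.3028.
Eigenvalues have mixed signs, so H is indefinite -> x* is a saddle point.

saddle


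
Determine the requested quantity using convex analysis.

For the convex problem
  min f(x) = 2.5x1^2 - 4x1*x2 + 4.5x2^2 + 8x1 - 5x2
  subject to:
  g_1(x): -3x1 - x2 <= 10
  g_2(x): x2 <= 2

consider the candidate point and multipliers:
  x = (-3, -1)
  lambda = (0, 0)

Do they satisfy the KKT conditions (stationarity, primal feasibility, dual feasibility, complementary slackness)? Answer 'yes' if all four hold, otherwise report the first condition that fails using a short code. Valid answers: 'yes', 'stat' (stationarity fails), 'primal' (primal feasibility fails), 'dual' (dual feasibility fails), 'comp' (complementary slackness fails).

Gradient of f: grad f(x) = Q x + c = (-3, -2)
Constraint values g_i(x) = a_i^T x - b_i:
  g_1((-3, -1)) = 0
  g_2((-3, -1)) = -3
Stationarity residual: grad f(x) + sum_i lambda_i a_i = (-3, -2)
  -> stationarity FAILS
Primal feasibility (all g_i <= 0): OK
Dual feasibility (all lambda_i >= 0): OK
Complementary slackness (lambda_i * g_i(x) = 0 for all i): OK

Verdict: the first failing condition is stationarity -> stat.

stat


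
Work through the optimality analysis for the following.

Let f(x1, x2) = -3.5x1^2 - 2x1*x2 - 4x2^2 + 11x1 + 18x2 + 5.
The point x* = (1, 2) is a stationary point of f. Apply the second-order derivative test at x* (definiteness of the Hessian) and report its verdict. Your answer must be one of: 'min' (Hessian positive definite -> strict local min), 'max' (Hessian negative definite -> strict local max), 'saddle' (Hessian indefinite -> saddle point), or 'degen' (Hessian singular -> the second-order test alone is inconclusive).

Compute the Hessian H = grad^2 f:
  H = [[-7, -2], [-2, -8]]
Verify stationarity: grad f(x*) = H x* + g = (0, 0).
Eigenvalues of H: -9.5616, -5.4384.
Both eigenvalues < 0, so H is negative definite -> x* is a strict local max.

max


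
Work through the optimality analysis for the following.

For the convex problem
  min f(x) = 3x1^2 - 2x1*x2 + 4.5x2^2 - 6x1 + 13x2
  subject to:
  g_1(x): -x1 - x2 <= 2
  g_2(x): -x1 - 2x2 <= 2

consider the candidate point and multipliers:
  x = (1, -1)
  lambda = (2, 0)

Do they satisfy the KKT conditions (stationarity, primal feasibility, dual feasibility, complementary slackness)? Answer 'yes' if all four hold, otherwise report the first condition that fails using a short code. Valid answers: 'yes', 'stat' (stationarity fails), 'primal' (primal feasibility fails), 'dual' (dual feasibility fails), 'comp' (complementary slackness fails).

Gradient of f: grad f(x) = Q x + c = (2, 2)
Constraint values g_i(x) = a_i^T x - b_i:
  g_1((1, -1)) = -2
  g_2((1, -1)) = -1
Stationarity residual: grad f(x) + sum_i lambda_i a_i = (0, 0)
  -> stationarity OK
Primal feasibility (all g_i <= 0): OK
Dual feasibility (all lambda_i >= 0): OK
Complementary slackness (lambda_i * g_i(x) = 0 for all i): FAILS

Verdict: the first failing condition is complementary_slackness -> comp.

comp


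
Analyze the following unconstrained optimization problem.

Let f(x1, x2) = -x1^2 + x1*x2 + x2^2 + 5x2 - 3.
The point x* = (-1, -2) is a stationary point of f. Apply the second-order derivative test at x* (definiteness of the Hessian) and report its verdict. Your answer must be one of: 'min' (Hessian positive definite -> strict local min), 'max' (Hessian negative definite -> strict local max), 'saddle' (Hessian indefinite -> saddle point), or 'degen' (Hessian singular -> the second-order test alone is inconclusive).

Compute the Hessian H = grad^2 f:
  H = [[-2, 1], [1, 2]]
Verify stationarity: grad f(x*) = H x* + g = (0, 0).
Eigenvalues of H: -2.2361, 2.2361.
Eigenvalues have mixed signs, so H is indefinite -> x* is a saddle point.

saddle


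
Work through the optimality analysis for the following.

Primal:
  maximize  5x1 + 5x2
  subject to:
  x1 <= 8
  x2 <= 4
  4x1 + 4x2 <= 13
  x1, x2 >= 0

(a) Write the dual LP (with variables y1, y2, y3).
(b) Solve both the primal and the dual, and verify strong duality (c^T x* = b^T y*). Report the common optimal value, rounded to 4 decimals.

The standard primal-dual pair for 'max c^T x s.t. A x <= b, x >= 0' is:
  Dual:  min b^T y  s.t.  A^T y >= c,  y >= 0.

So the dual LP is:
  minimize  8y1 + 4y2 + 13y3
  subject to:
    y1 + 4y3 >= 5
    y2 + 4y3 >= 5
    y1, y2, y3 >= 0

Solving the primal: x* = (3.25, 0).
  primal value c^T x* = 16.25.
Solving the dual: y* = (0, 0, 1.25).
  dual value b^T y* = 16.25.
Strong duality: c^T x* = b^T y*. Confirmed.

16.25


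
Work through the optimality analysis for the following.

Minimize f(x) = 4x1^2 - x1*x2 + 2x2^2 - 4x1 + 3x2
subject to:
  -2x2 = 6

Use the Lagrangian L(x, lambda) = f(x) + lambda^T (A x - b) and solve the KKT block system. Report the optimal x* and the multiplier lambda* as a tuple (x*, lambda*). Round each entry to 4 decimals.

Form the Lagrangian:
  L(x, lambda) = (1/2) x^T Q x + c^T x + lambda^T (A x - b)
Stationarity (grad_x L = 0): Q x + c + A^T lambda = 0.
Primal feasibility: A x = b.

This gives the KKT block system:
  [ Q   A^T ] [ x     ]   [-c ]
  [ A    0  ] [ lambda ] = [ b ]

Solving the linear system:
  x*      = (0.125, -3)
  lambda* = (-4.5625)
  f(x*)   = 8.9375

x* = (0.125, -3), lambda* = (-4.5625)


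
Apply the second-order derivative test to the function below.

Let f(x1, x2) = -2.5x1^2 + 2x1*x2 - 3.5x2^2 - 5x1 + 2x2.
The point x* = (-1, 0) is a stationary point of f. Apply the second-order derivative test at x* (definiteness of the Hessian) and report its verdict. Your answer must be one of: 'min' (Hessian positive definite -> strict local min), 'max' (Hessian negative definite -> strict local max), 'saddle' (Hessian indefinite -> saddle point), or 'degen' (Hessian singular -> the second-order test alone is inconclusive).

Compute the Hessian H = grad^2 f:
  H = [[-5, 2], [2, -7]]
Verify stationarity: grad f(x*) = H x* + g = (0, 0).
Eigenvalues of H: -8.2361, -3.7639.
Both eigenvalues < 0, so H is negative definite -> x* is a strict local max.

max


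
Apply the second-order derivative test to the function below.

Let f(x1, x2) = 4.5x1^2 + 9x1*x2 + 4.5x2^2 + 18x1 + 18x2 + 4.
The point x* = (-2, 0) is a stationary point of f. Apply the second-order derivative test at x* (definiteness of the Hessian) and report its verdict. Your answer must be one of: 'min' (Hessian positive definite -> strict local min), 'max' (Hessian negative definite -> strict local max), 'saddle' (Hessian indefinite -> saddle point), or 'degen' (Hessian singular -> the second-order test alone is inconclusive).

Compute the Hessian H = grad^2 f:
  H = [[9, 9], [9, 9]]
Verify stationarity: grad f(x*) = H x* + g = (0, 0).
Eigenvalues of H: 0, 18.
H has a zero eigenvalue (singular; positive semidefinite but not definite), so H is neither positive definite, negative definite, nor indefinite. The second-order test alone is inconclusive -> degen.
(Indeed, f is constant along the null direction of H through x*, so x* is not a strict local extremum.)

degen


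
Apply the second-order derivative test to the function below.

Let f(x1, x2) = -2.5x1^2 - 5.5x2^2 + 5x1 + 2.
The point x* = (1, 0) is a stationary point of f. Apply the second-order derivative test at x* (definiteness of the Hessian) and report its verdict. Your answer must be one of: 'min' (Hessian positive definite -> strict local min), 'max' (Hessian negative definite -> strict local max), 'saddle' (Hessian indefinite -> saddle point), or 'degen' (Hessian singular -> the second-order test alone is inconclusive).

Compute the Hessian H = grad^2 f:
  H = [[-5, 0], [0, -11]]
Verify stationarity: grad f(x*) = H x* + g = (0, 0).
Eigenvalues of H: -11, -5.
Both eigenvalues < 0, so H is negative definite -> x* is a strict local max.

max


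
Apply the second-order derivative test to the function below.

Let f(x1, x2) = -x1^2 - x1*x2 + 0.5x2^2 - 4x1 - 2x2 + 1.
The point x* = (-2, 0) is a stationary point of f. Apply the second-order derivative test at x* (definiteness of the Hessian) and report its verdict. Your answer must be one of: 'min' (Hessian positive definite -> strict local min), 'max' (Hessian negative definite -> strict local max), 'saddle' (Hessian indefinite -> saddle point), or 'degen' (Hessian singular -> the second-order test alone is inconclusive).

Compute the Hessian H = grad^2 f:
  H = [[-2, -1], [-1, 1]]
Verify stationarity: grad f(x*) = H x* + g = (0, 0).
Eigenvalues of H: -2.3028, 1.3028.
Eigenvalues have mixed signs, so H is indefinite -> x* is a saddle point.

saddle


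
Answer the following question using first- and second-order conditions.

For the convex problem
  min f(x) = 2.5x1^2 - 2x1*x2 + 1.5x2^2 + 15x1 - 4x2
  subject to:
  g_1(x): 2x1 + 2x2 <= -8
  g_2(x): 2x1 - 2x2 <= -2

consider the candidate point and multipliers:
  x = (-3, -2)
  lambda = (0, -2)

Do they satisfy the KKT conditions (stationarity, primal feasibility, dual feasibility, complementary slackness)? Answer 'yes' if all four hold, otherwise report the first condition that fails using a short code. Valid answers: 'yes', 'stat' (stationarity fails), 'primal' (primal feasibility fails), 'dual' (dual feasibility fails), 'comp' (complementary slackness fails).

Gradient of f: grad f(x) = Q x + c = (4, -4)
Constraint values g_i(x) = a_i^T x - b_i:
  g_1((-3, -2)) = -2
  g_2((-3, -2)) = 0
Stationarity residual: grad f(x) + sum_i lambda_i a_i = (0, 0)
  -> stationarity OK
Primal feasibility (all g_i <= 0): OK
Dual feasibility (all lambda_i >= 0): FAILS
Complementary slackness (lambda_i * g_i(x) = 0 for all i): OK

Verdict: the first failing condition is dual_feasibility -> dual.

dual


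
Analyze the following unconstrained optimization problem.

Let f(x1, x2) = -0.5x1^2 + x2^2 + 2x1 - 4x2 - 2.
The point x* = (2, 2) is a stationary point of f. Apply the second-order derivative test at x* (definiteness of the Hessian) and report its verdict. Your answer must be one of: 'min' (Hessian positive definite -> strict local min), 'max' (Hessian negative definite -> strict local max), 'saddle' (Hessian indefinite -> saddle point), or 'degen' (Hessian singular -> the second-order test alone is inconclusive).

Compute the Hessian H = grad^2 f:
  H = [[-1, 0], [0, 2]]
Verify stationarity: grad f(x*) = H x* + g = (0, 0).
Eigenvalues of H: -1, 2.
Eigenvalues have mixed signs, so H is indefinite -> x* is a saddle point.

saddle


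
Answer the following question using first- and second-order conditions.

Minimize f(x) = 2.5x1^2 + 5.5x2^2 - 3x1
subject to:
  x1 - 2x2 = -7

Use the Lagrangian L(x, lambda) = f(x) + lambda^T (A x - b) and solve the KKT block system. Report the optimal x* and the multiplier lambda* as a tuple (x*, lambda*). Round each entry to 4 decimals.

Form the Lagrangian:
  L(x, lambda) = (1/2) x^T Q x + c^T x + lambda^T (A x - b)
Stationarity (grad_x L = 0): Q x + c + A^T lambda = 0.
Primal feasibility: A x = b.

This gives the KKT block system:
  [ Q   A^T ] [ x     ]   [-c ]
  [ A    0  ] [ lambda ] = [ b ]

Solving the linear system:
  x*      = (-2.0968, 2.4516)
  lambda* = (13.4839)
  f(x*)   = 50.3387

x* = (-2.0968, 2.4516), lambda* = (13.4839)


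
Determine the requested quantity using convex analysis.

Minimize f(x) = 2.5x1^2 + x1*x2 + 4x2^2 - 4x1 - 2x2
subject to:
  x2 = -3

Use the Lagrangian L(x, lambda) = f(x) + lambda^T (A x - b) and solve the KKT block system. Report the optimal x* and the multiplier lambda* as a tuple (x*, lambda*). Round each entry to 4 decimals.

Form the Lagrangian:
  L(x, lambda) = (1/2) x^T Q x + c^T x + lambda^T (A x - b)
Stationarity (grad_x L = 0): Q x + c + A^T lambda = 0.
Primal feasibility: A x = b.

This gives the KKT block system:
  [ Q   A^T ] [ x     ]   [-c ]
  [ A    0  ] [ lambda ] = [ b ]

Solving the linear system:
  x*      = (1.4, -3)
  lambda* = (24.6)
  f(x*)   = 37.1

x* = (1.4, -3), lambda* = (24.6)


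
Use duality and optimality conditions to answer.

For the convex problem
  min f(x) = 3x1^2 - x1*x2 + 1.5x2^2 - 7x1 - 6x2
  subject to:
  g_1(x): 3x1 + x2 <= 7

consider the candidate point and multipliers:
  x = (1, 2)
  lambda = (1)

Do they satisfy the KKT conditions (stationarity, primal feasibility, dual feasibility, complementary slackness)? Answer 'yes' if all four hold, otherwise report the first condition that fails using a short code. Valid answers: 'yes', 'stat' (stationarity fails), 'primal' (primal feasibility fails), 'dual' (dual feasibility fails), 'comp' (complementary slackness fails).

Gradient of f: grad f(x) = Q x + c = (-3, -1)
Constraint values g_i(x) = a_i^T x - b_i:
  g_1((1, 2)) = -2
Stationarity residual: grad f(x) + sum_i lambda_i a_i = (0, 0)
  -> stationarity OK
Primal feasibility (all g_i <= 0): OK
Dual feasibility (all lambda_i >= 0): OK
Complementary slackness (lambda_i * g_i(x) = 0 for all i): FAILS

Verdict: the first failing condition is complementary_slackness -> comp.

comp


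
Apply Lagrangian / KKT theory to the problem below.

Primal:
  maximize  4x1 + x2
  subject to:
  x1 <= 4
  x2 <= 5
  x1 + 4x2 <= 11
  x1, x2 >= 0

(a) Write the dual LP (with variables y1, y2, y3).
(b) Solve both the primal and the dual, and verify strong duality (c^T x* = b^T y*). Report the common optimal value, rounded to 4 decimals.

The standard primal-dual pair for 'max c^T x s.t. A x <= b, x >= 0' is:
  Dual:  min b^T y  s.t.  A^T y >= c,  y >= 0.

So the dual LP is:
  minimize  4y1 + 5y2 + 11y3
  subject to:
    y1 + y3 >= 4
    y2 + 4y3 >= 1
    y1, y2, y3 >= 0

Solving the primal: x* = (4, 1.75).
  primal value c^T x* = 17.75.
Solving the dual: y* = (3.75, 0, 0.25).
  dual value b^T y* = 17.75.
Strong duality: c^T x* = b^T y*. Confirmed.

17.75


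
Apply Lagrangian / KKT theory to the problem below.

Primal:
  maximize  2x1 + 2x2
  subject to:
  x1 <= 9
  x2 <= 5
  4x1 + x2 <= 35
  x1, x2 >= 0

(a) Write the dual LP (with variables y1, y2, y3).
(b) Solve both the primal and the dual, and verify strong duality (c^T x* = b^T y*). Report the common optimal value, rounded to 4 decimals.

The standard primal-dual pair for 'max c^T x s.t. A x <= b, x >= 0' is:
  Dual:  min b^T y  s.t.  A^T y >= c,  y >= 0.

So the dual LP is:
  minimize  9y1 + 5y2 + 35y3
  subject to:
    y1 + 4y3 >= 2
    y2 + y3 >= 2
    y1, y2, y3 >= 0

Solving the primal: x* = (7.5, 5).
  primal value c^T x* = 25.
Solving the dual: y* = (0, 1.5, 0.5).
  dual value b^T y* = 25.
Strong duality: c^T x* = b^T y*. Confirmed.

25


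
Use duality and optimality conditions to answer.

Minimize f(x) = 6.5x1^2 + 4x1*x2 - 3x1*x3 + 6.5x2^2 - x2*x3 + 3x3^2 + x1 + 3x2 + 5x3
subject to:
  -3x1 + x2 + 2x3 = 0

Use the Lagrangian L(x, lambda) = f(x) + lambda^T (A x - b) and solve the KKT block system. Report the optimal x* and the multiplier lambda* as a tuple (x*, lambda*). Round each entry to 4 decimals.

Form the Lagrangian:
  L(x, lambda) = (1/2) x^T Q x + c^T x + lambda^T (A x - b)
Stationarity (grad_x L = 0): Q x + c + A^T lambda = 0.
Primal feasibility: A x = b.

This gives the KKT block system:
  [ Q   A^T ] [ x     ]   [-c ]
  [ A    0  ] [ lambda ] = [ b ]

Solving the linear system:
  x*      = (-0.4871, -0.048, -0.7066)
  lambda* = (-1.1347)
  f(x*)   = -2.0821

x* = (-0.4871, -0.048, -0.7066), lambda* = (-1.1347)


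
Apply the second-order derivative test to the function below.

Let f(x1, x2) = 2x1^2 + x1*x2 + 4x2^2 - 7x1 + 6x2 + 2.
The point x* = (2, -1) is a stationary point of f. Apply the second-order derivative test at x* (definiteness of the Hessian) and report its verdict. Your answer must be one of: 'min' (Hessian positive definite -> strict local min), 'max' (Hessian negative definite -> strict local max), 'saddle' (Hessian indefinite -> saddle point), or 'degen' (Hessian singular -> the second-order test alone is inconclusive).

Compute the Hessian H = grad^2 f:
  H = [[4, 1], [1, 8]]
Verify stationarity: grad f(x*) = H x* + g = (0, 0).
Eigenvalues of H: 3.7639, 8.2361.
Both eigenvalues > 0, so H is positive definite -> x* is a strict local min.

min


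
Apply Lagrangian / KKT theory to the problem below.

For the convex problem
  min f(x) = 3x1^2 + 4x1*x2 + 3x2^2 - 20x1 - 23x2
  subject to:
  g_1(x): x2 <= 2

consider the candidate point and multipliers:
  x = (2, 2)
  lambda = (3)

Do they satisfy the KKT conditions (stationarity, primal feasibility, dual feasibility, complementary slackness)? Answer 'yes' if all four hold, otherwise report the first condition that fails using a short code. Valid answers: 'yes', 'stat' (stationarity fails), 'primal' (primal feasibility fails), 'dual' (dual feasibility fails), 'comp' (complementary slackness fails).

Gradient of f: grad f(x) = Q x + c = (0, -3)
Constraint values g_i(x) = a_i^T x - b_i:
  g_1((2, 2)) = 0
Stationarity residual: grad f(x) + sum_i lambda_i a_i = (0, 0)
  -> stationarity OK
Primal feasibility (all g_i <= 0): OK
Dual feasibility (all lambda_i >= 0): OK
Complementary slackness (lambda_i * g_i(x) = 0 for all i): OK

Verdict: yes, KKT holds.

yes


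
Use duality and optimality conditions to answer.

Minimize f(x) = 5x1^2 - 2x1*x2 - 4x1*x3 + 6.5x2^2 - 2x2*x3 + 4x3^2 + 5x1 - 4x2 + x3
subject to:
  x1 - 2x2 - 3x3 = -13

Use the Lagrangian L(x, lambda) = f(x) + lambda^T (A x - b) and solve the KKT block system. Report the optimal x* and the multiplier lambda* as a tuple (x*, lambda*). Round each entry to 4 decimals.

Form the Lagrangian:
  L(x, lambda) = (1/2) x^T Q x + c^T x + lambda^T (A x - b)
Stationarity (grad_x L = 0): Q x + c + A^T lambda = 0.
Primal feasibility: A x = b.

This gives the KKT block system:
  [ Q   A^T ] [ x     ]   [-c ]
  [ A    0  ] [ lambda ] = [ b ]

Solving the linear system:
  x*      = (0.4735, 1.9397, 3.198)
  lambda* = (6.9369)
  f(x*)   = 43.9928

x* = (0.4735, 1.9397, 3.198), lambda* = (6.9369)


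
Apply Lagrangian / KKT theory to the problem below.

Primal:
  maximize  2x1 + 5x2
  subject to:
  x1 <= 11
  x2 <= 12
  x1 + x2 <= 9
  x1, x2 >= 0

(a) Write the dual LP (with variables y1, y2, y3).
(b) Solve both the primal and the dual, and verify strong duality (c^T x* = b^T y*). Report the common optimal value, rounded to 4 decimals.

The standard primal-dual pair for 'max c^T x s.t. A x <= b, x >= 0' is:
  Dual:  min b^T y  s.t.  A^T y >= c,  y >= 0.

So the dual LP is:
  minimize  11y1 + 12y2 + 9y3
  subject to:
    y1 + y3 >= 2
    y2 + y3 >= 5
    y1, y2, y3 >= 0

Solving the primal: x* = (0, 9).
  primal value c^T x* = 45.
Solving the dual: y* = (0, 0, 5).
  dual value b^T y* = 45.
Strong duality: c^T x* = b^T y*. Confirmed.

45


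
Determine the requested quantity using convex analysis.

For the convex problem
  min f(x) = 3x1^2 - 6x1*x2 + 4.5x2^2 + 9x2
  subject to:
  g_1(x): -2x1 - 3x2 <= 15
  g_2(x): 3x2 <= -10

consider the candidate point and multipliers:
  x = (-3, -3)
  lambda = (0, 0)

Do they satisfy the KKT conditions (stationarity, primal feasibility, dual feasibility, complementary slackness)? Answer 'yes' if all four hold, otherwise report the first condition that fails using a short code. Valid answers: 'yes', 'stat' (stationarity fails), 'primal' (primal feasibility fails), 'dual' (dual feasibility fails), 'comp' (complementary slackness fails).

Gradient of f: grad f(x) = Q x + c = (0, 0)
Constraint values g_i(x) = a_i^T x - b_i:
  g_1((-3, -3)) = 0
  g_2((-3, -3)) = 1
Stationarity residual: grad f(x) + sum_i lambda_i a_i = (0, 0)
  -> stationarity OK
Primal feasibility (all g_i <= 0): FAILS
Dual feasibility (all lambda_i >= 0): OK
Complementary slackness (lambda_i * g_i(x) = 0 for all i): OK

Verdict: the first failing condition is primal_feasibility -> primal.

primal


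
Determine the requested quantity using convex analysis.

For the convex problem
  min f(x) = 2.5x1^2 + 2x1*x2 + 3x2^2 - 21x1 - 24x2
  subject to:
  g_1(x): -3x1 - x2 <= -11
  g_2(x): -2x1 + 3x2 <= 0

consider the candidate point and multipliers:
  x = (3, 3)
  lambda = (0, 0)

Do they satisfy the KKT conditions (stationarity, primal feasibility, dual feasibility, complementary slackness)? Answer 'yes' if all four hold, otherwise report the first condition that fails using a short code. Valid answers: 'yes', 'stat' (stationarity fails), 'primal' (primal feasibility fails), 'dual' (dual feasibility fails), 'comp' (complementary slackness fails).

Gradient of f: grad f(x) = Q x + c = (0, 0)
Constraint values g_i(x) = a_i^T x - b_i:
  g_1((3, 3)) = -1
  g_2((3, 3)) = 3
Stationarity residual: grad f(x) + sum_i lambda_i a_i = (0, 0)
  -> stationarity OK
Primal feasibility (all g_i <= 0): FAILS
Dual feasibility (all lambda_i >= 0): OK
Complementary slackness (lambda_i * g_i(x) = 0 for all i): OK

Verdict: the first failing condition is primal_feasibility -> primal.

primal


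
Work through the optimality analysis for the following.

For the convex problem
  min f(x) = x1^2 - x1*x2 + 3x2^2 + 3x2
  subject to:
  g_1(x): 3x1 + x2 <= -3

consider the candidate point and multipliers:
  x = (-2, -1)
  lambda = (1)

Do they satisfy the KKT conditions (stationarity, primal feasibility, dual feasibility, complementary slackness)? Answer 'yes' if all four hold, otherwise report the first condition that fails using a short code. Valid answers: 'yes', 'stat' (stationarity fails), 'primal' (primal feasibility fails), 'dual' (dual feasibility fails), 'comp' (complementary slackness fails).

Gradient of f: grad f(x) = Q x + c = (-3, -1)
Constraint values g_i(x) = a_i^T x - b_i:
  g_1((-2, -1)) = -4
Stationarity residual: grad f(x) + sum_i lambda_i a_i = (0, 0)
  -> stationarity OK
Primal feasibility (all g_i <= 0): OK
Dual feasibility (all lambda_i >= 0): OK
Complementary slackness (lambda_i * g_i(x) = 0 for all i): FAILS

Verdict: the first failing condition is complementary_slackness -> comp.

comp


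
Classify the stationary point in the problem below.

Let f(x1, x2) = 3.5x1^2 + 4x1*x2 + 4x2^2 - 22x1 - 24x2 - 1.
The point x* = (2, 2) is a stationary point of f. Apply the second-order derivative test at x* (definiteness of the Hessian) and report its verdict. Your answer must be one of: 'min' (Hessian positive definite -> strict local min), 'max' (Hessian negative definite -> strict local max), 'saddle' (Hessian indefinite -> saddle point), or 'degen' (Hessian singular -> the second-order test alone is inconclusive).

Compute the Hessian H = grad^2 f:
  H = [[7, 4], [4, 8]]
Verify stationarity: grad f(x*) = H x* + g = (0, 0).
Eigenvalues of H: 3.4689, 11.5311.
Both eigenvalues > 0, so H is positive definite -> x* is a strict local min.

min


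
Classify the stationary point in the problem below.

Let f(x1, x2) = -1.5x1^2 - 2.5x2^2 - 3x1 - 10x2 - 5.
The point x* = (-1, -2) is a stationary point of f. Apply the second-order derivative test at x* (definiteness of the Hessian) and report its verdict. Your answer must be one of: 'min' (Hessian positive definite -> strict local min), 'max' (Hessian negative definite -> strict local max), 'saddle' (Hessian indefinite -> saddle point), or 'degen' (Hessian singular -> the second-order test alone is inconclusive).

Compute the Hessian H = grad^2 f:
  H = [[-3, 0], [0, -5]]
Verify stationarity: grad f(x*) = H x* + g = (0, 0).
Eigenvalues of H: -5, -3.
Both eigenvalues < 0, so H is negative definite -> x* is a strict local max.

max


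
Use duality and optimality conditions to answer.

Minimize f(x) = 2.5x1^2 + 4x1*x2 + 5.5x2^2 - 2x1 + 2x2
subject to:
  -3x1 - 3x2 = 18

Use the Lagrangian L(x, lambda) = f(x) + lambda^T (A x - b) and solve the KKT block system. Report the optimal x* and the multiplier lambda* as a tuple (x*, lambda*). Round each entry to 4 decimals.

Form the Lagrangian:
  L(x, lambda) = (1/2) x^T Q x + c^T x + lambda^T (A x - b)
Stationarity (grad_x L = 0): Q x + c + A^T lambda = 0.
Primal feasibility: A x = b.

This gives the KKT block system:
  [ Q   A^T ] [ x     ]   [-c ]
  [ A    0  ] [ lambda ] = [ b ]

Solving the linear system:
  x*      = (-4.75, -1.25)
  lambda* = (-10.25)
  f(x*)   = 95.75

x* = (-4.75, -1.25), lambda* = (-10.25)


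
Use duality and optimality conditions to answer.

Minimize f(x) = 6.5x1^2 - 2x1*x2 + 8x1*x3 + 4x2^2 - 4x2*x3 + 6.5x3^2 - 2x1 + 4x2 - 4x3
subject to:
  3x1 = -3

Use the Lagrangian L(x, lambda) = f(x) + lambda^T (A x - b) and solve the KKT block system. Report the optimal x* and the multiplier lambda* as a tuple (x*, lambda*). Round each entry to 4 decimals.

Form the Lagrangian:
  L(x, lambda) = (1/2) x^T Q x + c^T x + lambda^T (A x - b)
Stationarity (grad_x L = 0): Q x + c + A^T lambda = 0.
Primal feasibility: A x = b.

This gives the KKT block system:
  [ Q   A^T ] [ x     ]   [-c ]
  [ A    0  ] [ lambda ] = [ b ]

Solving the linear system:
  x*      = (-1, -0.3409, 0.8182)
  lambda* = (2.5909)
  f(x*)   = 2.5682

x* = (-1, -0.3409, 0.8182), lambda* = (2.5909)


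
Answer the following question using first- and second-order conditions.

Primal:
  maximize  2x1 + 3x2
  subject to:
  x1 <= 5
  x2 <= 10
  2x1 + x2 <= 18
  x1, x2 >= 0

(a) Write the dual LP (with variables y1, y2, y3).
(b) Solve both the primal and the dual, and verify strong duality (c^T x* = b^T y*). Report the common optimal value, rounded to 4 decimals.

The standard primal-dual pair for 'max c^T x s.t. A x <= b, x >= 0' is:
  Dual:  min b^T y  s.t.  A^T y >= c,  y >= 0.

So the dual LP is:
  minimize  5y1 + 10y2 + 18y3
  subject to:
    y1 + 2y3 >= 2
    y2 + y3 >= 3
    y1, y2, y3 >= 0

Solving the primal: x* = (4, 10).
  primal value c^T x* = 38.
Solving the dual: y* = (0, 2, 1).
  dual value b^T y* = 38.
Strong duality: c^T x* = b^T y*. Confirmed.

38


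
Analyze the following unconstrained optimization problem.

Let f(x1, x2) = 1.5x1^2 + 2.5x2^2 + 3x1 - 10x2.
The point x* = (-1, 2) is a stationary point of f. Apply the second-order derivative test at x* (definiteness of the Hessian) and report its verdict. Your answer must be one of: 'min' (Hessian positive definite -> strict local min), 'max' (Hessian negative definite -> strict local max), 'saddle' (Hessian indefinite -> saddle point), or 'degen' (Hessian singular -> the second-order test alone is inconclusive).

Compute the Hessian H = grad^2 f:
  H = [[3, 0], [0, 5]]
Verify stationarity: grad f(x*) = H x* + g = (0, 0).
Eigenvalues of H: 3, 5.
Both eigenvalues > 0, so H is positive definite -> x* is a strict local min.

min
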